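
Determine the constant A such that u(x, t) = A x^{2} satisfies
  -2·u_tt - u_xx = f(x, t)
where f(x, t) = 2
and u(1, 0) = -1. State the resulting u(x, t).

Substitute the ansatz u = A x^{2} into the left-hand side.
Derivatives of the ansatz:
  u_tt = 0
  u_xx = 2 A
Term by term:
  -2·u_tt = 0
  -u_xx = - 2 A
So the left-hand side equals
  - 2 A
This must equal f(x, t) = 2 identically.
Matching coefficients of the independent functions:
  [constant term]:  - 2 A = 2
Solving: A = -1.
Check against the point condition:
  u(1, 0) = -1  ⟹  A = -1  ✓
Hence u(x, t) = - x^{2}.

Answer: u(x, t) = - x^{2}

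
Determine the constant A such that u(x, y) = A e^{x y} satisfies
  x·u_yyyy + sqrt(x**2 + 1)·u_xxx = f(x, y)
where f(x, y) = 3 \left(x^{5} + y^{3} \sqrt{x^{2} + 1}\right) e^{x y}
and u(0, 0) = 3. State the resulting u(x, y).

Substitute the ansatz u = A e^{x y} into the left-hand side.
Derivatives of the ansatz:
  u_yyyy = A x^{4} e^{x y}
  u_xxx = A y^{3} e^{x y}
Term by term:
  x·u_yyyy = A x^{5} e^{x y}
  sqrt(x**2 + 1)·u_xxx = A y^{3} \sqrt{x^{2} + 1} e^{x y}
So the left-hand side equals
  A x^{5} e^{x y} + A y^{3} \sqrt{x^{2} + 1} e^{x y}
This must equal f(x, y) identically; expanded, f = 3 x^{5} e^{x y} + 3 y^{3} \sqrt{x^{2} + 1} e^{x y}.
Matching coefficients of the independent functions:
  [x^{5} e^{x y}, y^{3} \sqrt{x^{2} + 1} e^{x y}]:  A = 3
Solving: A = 3.
Check against the point condition:
  u(0, 0) = 3  ⟹  A = 3  ✓
Hence u(x, y) = 3 e^{x y}.

Answer: u(x, y) = 3 e^{x y}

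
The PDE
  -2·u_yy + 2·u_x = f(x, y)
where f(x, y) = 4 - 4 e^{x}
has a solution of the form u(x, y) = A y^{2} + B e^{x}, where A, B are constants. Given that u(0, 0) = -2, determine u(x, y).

Substitute the ansatz u = A y^{2} + B e^{x} into the left-hand side.
Derivatives of the ansatz:
  u_yy = 2 A
  u_x = B e^{x}
Term by term:
  -2·u_yy = - 4 A
  2·u_x = 2 B e^{x}
So the left-hand side equals
  - 4 A + 2 B e^{x}
This must equal f(x, y) = 4 - 4 e^{x} identically.
Matching coefficients of the independent functions:
  [constant term]:  - 4 A = 4
  [e^{x}]:  2 B = -4
Solving: A = -1, B = -2.
Check against the point condition:
  u(0, 0) = -2  ⟹  B = -2  ✓
Hence u(x, y) = - y^{2} - 2 e^{x}.

Answer: u(x, y) = - y^{2} - 2 e^{x}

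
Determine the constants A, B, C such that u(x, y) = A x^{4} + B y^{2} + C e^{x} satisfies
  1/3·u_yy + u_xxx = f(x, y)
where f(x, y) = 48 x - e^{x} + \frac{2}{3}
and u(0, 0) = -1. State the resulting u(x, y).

Answer: u(x, y) = 2 x^{4} + y^{2} - e^{x}

Derivation:
Substitute the ansatz u = A x^{4} + B y^{2} + C e^{x} into the left-hand side.
Derivatives of the ansatz:
  u_yy = 2 B
  u_xxx = 24 A x + C e^{x}
Term by term:
  1/3·u_yy = \frac{2 B}{3}
  u_xxx = 24 A x + C e^{x}
So the left-hand side equals
  24 A x + \frac{2 B}{3} + C e^{x}
This must equal f(x, y) = 48 x - e^{x} + \frac{2}{3} identically.
Matching coefficients of the independent functions:
  [constant term]:  \frac{2 B}{3} = \frac{2}{3}
  [x]:  24 A = 48
  [e^{x}]:  C = -1
Solving: A = 2, B = 1, C = -1.
Check against the point condition:
  u(0, 0) = -1  ⟹  C = -1  ✓
Hence u(x, y) = 2 x^{4} + y^{2} - e^{x}.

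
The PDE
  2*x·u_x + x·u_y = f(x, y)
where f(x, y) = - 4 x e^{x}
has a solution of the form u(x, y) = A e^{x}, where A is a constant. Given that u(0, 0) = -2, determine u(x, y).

Substitute the ansatz u = A e^{x} into the left-hand side.
Derivatives of the ansatz:
  u_x = A e^{x}
  u_y = 0
Term by term:
  2*x·u_x = 2 A x e^{x}
  x·u_y = 0
So the left-hand side equals
  2 A x e^{x}
This must equal f(x, y) = - 4 x e^{x} identically.
Matching coefficients of the independent functions:
  [x e^{x}]:  2 A = -4
Solving: A = -2.
Check against the point condition:
  u(0, 0) = -2  ⟹  A = -2  ✓
Hence u(x, y) = - 2 e^{x}.

Answer: u(x, y) = - 2 e^{x}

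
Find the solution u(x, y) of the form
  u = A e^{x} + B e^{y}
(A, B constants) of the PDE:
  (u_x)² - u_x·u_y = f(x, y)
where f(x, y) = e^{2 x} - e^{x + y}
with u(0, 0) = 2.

Substitute the ansatz u = A e^{x} + B e^{y} into the left-hand side.
Derivatives of the ansatz:
  u_x = A e^{x}
  u_y = B e^{y}
Term by term:
  (u_x)² = A^{2} e^{2 x}
  -u_x·u_y = - A B e^{x} e^{y}
So the left-hand side equals
  A^{2} e^{2 x} - A B e^{x} e^{y}
This must equal f(x, y) identically; expanded, f = e^{2 x} - e^{x} e^{y}.
Matching coefficients of the independent functions:
  [e^{x} e^{y}]:  - A B = -1
  [e^{2 x}]:  A^{2} = 1
These equations allow (A, B) = (-1, -1) or (1, 1).
Impose the point condition(s):
  u(0, 0) = 2  ⟹  A + B = 2
Only A = 1, B = 1 satisfies everything.
Hence u(x, y) = e^{x} + e^{y}.

Answer: u(x, y) = e^{x} + e^{y}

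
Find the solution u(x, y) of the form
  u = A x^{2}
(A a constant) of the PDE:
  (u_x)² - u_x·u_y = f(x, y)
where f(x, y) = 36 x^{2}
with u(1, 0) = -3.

Substitute the ansatz u = A x^{2} into the left-hand side.
Derivatives of the ansatz:
  u_x = 2 A x
  u_y = 0
Term by term:
  (u_x)² = 4 A^{2} x^{2}
  -u_x·u_y = 0
So the left-hand side equals
  4 A^{2} x^{2}
This must equal f(x, y) = 36 x^{2} identically.
Matching coefficients of the independent functions:
  [x^{2}]:  4 A^{2} = 36
These equations allow (A) = (-3) or (3).
Impose the point condition(s):
  u(1, 0) = -3  ⟹  A = -3
Only A = -3 satisfies everything.
Hence u(x, y) = - 3 x^{2}.

Answer: u(x, y) = - 3 x^{2}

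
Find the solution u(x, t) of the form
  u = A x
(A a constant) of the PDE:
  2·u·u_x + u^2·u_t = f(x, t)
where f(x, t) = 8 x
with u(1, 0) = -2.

Answer: u(x, t) = - 2 x

Derivation:
Substitute the ansatz u = A x into the left-hand side.
Derivatives of the ansatz:
  u_x = A
  u_t = 0
Term by term:
  2·u·u_x = 2 A^{2} x
  u^2·u_t = 0
So the left-hand side equals
  2 A^{2} x
This must equal f(x, t) = 8 x identically.
Matching coefficients of the independent functions:
  [x]:  2 A^{2} = 8
These equations allow (A) = (-2) or (2).
Impose the point condition(s):
  u(1, 0) = -2  ⟹  A = -2
Only A = -2 satisfies everything.
Hence u(x, t) = - 2 x.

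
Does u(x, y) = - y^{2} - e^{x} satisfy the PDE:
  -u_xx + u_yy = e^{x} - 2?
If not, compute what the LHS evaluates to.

Evaluate each term of the left-hand side for u = - y^{2} - e^{x}.
Derivatives:
  u_xx = - e^{x}
  u_yy = -2
Terms:
  -u_xx = e^{x}
  u_yy = -2
Sum: LHS = e^{x} - 2
This is exactly the given right-hand side, so u is a solution.

Answer: Yes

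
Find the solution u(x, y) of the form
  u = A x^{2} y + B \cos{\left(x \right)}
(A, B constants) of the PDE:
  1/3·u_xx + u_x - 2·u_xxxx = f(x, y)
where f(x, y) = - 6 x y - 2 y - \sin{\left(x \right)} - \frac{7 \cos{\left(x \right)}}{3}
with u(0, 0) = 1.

Answer: u(x, y) = - 3 x^{2} y + \cos{\left(x \right)}

Derivation:
Substitute the ansatz u = A x^{2} y + B \cos{\left(x \right)} into the left-hand side.
Derivatives of the ansatz:
  u_xx = 2 A y - B \cos{\left(x \right)}
  u_x = 2 A x y - B \sin{\left(x \right)}
  u_xxxx = B \cos{\left(x \right)}
Term by term:
  1/3·u_xx = \frac{2 A y}{3} - \frac{B \cos{\left(x \right)}}{3}
  u_x = 2 A x y - B \sin{\left(x \right)}
  -2·u_xxxx = - 2 B \cos{\left(x \right)}
So the left-hand side equals
  2 A x y + \frac{2 A y}{3} - B \sin{\left(x \right)} - \frac{7 B \cos{\left(x \right)}}{3}
This must equal f(x, y) = - 6 x y - 2 y - \sin{\left(x \right)} - \frac{7 \cos{\left(x \right)}}{3} identically.
Matching coefficients of the independent functions:
  [y]:  \frac{2 A}{3} = -2
  [x y]:  2 A = -6
  [\sin{\left(x \right)}]:  - B = -1
  [\cos{\left(x \right)}]:  - \frac{7 B}{3} = - \frac{7}{3}
Solving: A = -3, B = 1.
Check against the point condition:
  u(0, 0) = 1  ⟹  B = 1  ✓
Hence u(x, y) = - 3 x^{2} y + \cos{\left(x \right)}.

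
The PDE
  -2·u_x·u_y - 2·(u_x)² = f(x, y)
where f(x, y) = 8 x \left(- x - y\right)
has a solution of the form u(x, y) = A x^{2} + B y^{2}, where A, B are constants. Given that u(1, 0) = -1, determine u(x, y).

Substitute the ansatz u = A x^{2} + B y^{2} into the left-hand side.
Derivatives of the ansatz:
  u_x = 2 A x
  u_y = 2 B y
Term by term:
  -2·u_x·u_y = - 8 A B x y
  -2·(u_x)² = - 8 A^{2} x^{2}
So the left-hand side equals
  - 8 A^{2} x^{2} - 8 A B x y
This must equal f(x, y) identically; expanded, f = - 8 x^{2} - 8 x y.
Matching coefficients of the independent functions:
  [x^{2}]:  - 8 A^{2} = -8
  [x y]:  - 8 A B = -8
These equations allow (A, B) = (-1, -1) or (1, 1).
Impose the point condition(s):
  u(1, 0) = -1  ⟹  A = -1
Only A = -1, B = -1 satisfies everything.
Hence u(x, y) = - x^{2} - y^{2}.

Answer: u(x, y) = - x^{2} - y^{2}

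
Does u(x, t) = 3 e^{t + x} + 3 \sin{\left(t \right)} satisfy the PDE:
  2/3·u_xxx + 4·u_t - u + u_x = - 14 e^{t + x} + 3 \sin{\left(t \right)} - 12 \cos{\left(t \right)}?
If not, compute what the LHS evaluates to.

Evaluate each term of the left-hand side for u = 3 e^{t + x} + 3 \sin{\left(t \right)}.
Derivatives:
  u_xxx = 3 e^{t} e^{x}
  u_t = 3 e^{t} e^{x} + 3 \cos{\left(t \right)}
  u_x = 3 e^{t} e^{x}
Terms:
  2/3·u_xxx = 2 e^{t + x}
  4·u_t = 12 e^{t + x} + 12 \cos{\left(t \right)}
  -u = - 3 e^{t + x} - 3 \sin{\left(t \right)}
  u_x = 3 e^{t + x}
Sum: LHS = 14 e^{t + x} - 3 \sin{\left(t \right)} + 12 \cos{\left(t \right)}
Given right-hand side: - 14 e^{t + x} + 3 \sin{\left(t \right)} - 12 \cos{\left(t \right)}. Difference LHS − RHS = 28 e^{t + x} - 6 \sin{\left(t \right)} + 24 \cos{\left(t \right)} ≠ 0, so u is not a solution.

Answer: No, the LHS evaluates to 14 e^{t + x} - 3 \sin{\left(t \right)} + 12 \cos{\left(t \right)}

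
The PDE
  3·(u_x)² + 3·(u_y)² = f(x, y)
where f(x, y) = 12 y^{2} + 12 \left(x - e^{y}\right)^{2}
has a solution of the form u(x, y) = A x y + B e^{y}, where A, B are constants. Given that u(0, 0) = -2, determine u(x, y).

Substitute the ansatz u = A x y + B e^{y} into the left-hand side.
Derivatives of the ansatz:
  u_x = A y
  u_y = A x + B e^{y}
Term by term:
  3·(u_x)² = 3 A^{2} y^{2}
  3·(u_y)² = 3 A^{2} x^{2} + 6 A B x e^{y} + 3 B^{2} e^{2 y}
So the left-hand side equals
  3 A^{2} x^{2} + 3 A^{2} y^{2} + 6 A B x e^{y} + 3 B^{2} e^{2 y}
This must equal f(x, y) identically; expanded, f = 12 x^{2} - 24 x e^{y} + 12 y^{2} + 12 e^{2 y}.
Matching coefficients of the independent functions:
  [x^{2}, y^{2}]:  3 A^{2} = 12
  [x e^{y}]:  6 A B = -24
  [e^{2 y}]:  3 B^{2} = 12
These equations allow (A, B) = (-2, 2) or (2, -2).
Impose the point condition(s):
  u(0, 0) = -2  ⟹  B = -2
Only A = 2, B = -2 satisfies everything.
Hence u(x, y) = 2 x y - 2 e^{y}.

Answer: u(x, y) = 2 x y - 2 e^{y}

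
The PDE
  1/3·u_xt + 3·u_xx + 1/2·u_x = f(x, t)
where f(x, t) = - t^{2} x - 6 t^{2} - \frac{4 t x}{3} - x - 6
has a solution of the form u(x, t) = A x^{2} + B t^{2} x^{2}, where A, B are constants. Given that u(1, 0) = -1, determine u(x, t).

Substitute the ansatz u = A x^{2} + B t^{2} x^{2} into the left-hand side.
Derivatives of the ansatz:
  u_xt = 4 B t x
  u_xx = 2 A + 2 B t^{2}
  u_x = 2 A x + 2 B t^{2} x
Term by term:
  1/3·u_xt = \frac{4 B t x}{3}
  3·u_xx = 6 A + 6 B t^{2}
  1/2·u_x = A x + B t^{2} x
So the left-hand side equals
  A x + 6 A + B t^{2} x + 6 B t^{2} + \frac{4 B t x}{3}
This must equal f(x, t) = - t^{2} x - 6 t^{2} - \frac{4 t x}{3} - x - 6 identically.
Matching coefficients of the independent functions:
  [constant term]:  6 A = -6
  [t^{2}]:  6 B = -6
  [x]:  A = -1
  [t x]:  \frac{4 B}{3} = - \frac{4}{3}
  [t^{2} x]:  B = -1
Solving: A = -1, B = -1.
Check against the point condition:
  u(1, 0) = -1  ⟹  A = -1  ✓
Hence u(x, t) = - t^{2} x^{2} - x^{2}.

Answer: u(x, t) = - t^{2} x^{2} - x^{2}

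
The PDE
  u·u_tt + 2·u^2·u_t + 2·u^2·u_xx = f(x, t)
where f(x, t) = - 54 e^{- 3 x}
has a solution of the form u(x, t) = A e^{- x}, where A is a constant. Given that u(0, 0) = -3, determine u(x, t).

Answer: u(x, t) = - 3 e^{- x}

Derivation:
Substitute the ansatz u = A e^{- x} into the left-hand side.
Derivatives of the ansatz:
  u_tt = 0
  u_t = 0
  u_xx = A e^{- x}
Term by term:
  u·u_tt = 0
  2·u^2·u_t = 0
  2·u^2·u_xx = 2 A^{3} e^{- 3 x}
So the left-hand side equals
  2 A^{3} e^{- 3 x}
This must equal f(x, t) = - 54 e^{- 3 x} identically.
Matching coefficients of the independent functions:
  [e^{- 3 x}]:  2 A^{3} = -54
Solving: A = -3.
Check against the point condition:
  u(0, 0) = -3  ⟹  A = -3  ✓
Hence u(x, t) = - 3 e^{- x}.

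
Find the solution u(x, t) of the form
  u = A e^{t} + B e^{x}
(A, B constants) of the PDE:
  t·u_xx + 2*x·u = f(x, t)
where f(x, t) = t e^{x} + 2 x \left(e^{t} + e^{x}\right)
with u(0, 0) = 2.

Substitute the ansatz u = A e^{t} + B e^{x} into the left-hand side.
Derivatives of the ansatz:
  u_xx = B e^{x}
Term by term:
  t·u_xx = B t e^{x}
  2*x·u = 2 A x e^{t} + 2 B x e^{x}
So the left-hand side equals
  2 A x e^{t} + B t e^{x} + 2 B x e^{x}
This must equal f(x, t) identically; expanded, f = t e^{x} + 2 x e^{t} + 2 x e^{x}.
Matching coefficients of the independent functions:
  [t e^{x}]:  B = 1
  [x e^{t}]:  2 A = 2
  [x e^{x}]:  2 B = 2
Solving: A = 1, B = 1.
Check against the point condition:
  u(0, 0) = 2  ⟹  A + B = 2  ✓
Hence u(x, t) = e^{t} + e^{x}.

Answer: u(x, t) = e^{t} + e^{x}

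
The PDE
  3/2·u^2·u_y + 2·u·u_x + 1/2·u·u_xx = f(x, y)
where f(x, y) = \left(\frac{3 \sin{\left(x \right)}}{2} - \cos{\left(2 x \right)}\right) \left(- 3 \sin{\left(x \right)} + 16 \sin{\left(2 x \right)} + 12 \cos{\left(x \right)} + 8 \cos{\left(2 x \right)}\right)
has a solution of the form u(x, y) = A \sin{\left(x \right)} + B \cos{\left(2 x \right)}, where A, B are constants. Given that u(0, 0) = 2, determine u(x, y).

Substitute the ansatz u = A \sin{\left(x \right)} + B \cos{\left(2 x \right)} into the left-hand side.
Derivatives of the ansatz:
  u_y = 0
  u_x = A \cos{\left(x \right)} - 2 B \sin{\left(2 x \right)}
  u_xx = - A \sin{\left(x \right)} - 4 B \cos{\left(2 x \right)}
Term by term:
  3/2·u^2·u_y = 0
  2·u·u_x = 2 A^{2} \sin{\left(x \right)} \cos{\left(x \right)} - 4 A B \sin{\left(x \right)} \sin{\left(2 x \right)} + 2 A B \cos{\left(x \right)} \cos{\left(2 x \right)} - 4 B^{2} \sin{\left(2 x \right)} \cos{\left(2 x \right)}
  1/2·u·u_xx = - \frac{A^{2} \sin^{2}{\left(x \right)}}{2} - \frac{5 A B \sin{\left(x \right)} \cos{\left(2 x \right)}}{2} - 2 B^{2} \cos^{2}{\left(2 x \right)}
So the left-hand side equals
  - \frac{A^{2} \sin^{2}{\left(x \right)}}{2} + 2 A^{2} \sin{\left(x \right)} \cos{\left(x \right)} - 4 A B \sin{\left(x \right)} \sin{\left(2 x \right)} - \frac{5 A B \sin{\left(x \right)} \cos{\left(2 x \right)}}{2} + 2 A B \cos{\left(x \right)} \cos{\left(2 x \right)} - 4 B^{2} \sin{\left(2 x \right)} \cos{\left(2 x \right)} - 2 B^{2} \cos^{2}{\left(2 x \right)}
This must equal f(x, y) identically; expanded, f = - \frac{9 \sin^{2}{\left(x \right)}}{2} + 24 \sin{\left(x \right)} \sin{\left(2 x \right)} + 18 \sin{\left(x \right)} \cos{\left(x \right)} + 15 \sin{\left(x \right)} \cos{\left(2 x \right)} - 16 \sin{\left(2 x \right)} \cos{\left(2 x \right)} - 12 \cos{\left(x \right)} \cos{\left(2 x \right)} - 8 \cos^{2}{\left(2 x \right)}.
Matching coefficients of the independent functions:
  [\sin{\left(x \right)} \sin{\left(2 x \right)}]:  - 4 A B = 24
  [\sin{\left(x \right)} \cos{\left(x \right)}]:  2 A^{2} = 18
  [\sin{\left(x \right)} \cos{\left(2 x \right)}]:  - \frac{5 A B}{2} = 15
  [\sin{\left(2 x \right)} \cos{\left(2 x \right)}]:  - 4 B^{2} = -16
  [\cos{\left(x \right)} \cos{\left(2 x \right)}]:  2 A B = -12
  [\sin^{2}{\left(x \right)}]:  - \frac{A^{2}}{2} = - \frac{9}{2}
  [\cos^{2}{\left(2 x \right)}]:  - 2 B^{2} = -8
These equations allow (A, B) = (-3, 2) or (3, -2).
Impose the point condition(s):
  u(0, 0) = 2  ⟹  B = 2
Only A = -3, B = 2 satisfies everything.
Hence u(x, y) = - 3 \sin{\left(x \right)} + 2 \cos{\left(2 x \right)}.

Answer: u(x, y) = - 3 \sin{\left(x \right)} + 2 \cos{\left(2 x \right)}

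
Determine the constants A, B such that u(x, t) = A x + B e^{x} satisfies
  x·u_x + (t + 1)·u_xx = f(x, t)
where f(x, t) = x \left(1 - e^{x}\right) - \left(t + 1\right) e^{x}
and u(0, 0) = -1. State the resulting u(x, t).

Answer: u(x, t) = x - e^{x}

Derivation:
Substitute the ansatz u = A x + B e^{x} into the left-hand side.
Derivatives of the ansatz:
  u_x = A + B e^{x}
  u_xx = B e^{x}
Term by term:
  x·u_x = A x + B x e^{x}
  (t + 1)·u_xx = B t e^{x} + B e^{x}
So the left-hand side equals
  A x + B t e^{x} + B x e^{x} + B e^{x}
This must equal f(x, t) identically; expanded, f = - t e^{x} - x e^{x} + x - e^{x}.
Matching coefficients of the independent functions:
  [x]:  A = 1
  [t e^{x}, x e^{x}, e^{x}]:  B = -1
Solving: A = 1, B = -1.
Check against the point condition:
  u(0, 0) = -1  ⟹  B = -1  ✓
Hence u(x, t) = x - e^{x}.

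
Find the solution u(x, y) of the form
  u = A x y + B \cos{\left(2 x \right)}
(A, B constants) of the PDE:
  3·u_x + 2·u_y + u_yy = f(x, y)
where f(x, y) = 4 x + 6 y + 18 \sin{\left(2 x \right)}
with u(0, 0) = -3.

Substitute the ansatz u = A x y + B \cos{\left(2 x \right)} into the left-hand side.
Derivatives of the ansatz:
  u_x = A y - 2 B \sin{\left(2 x \right)}
  u_y = A x
  u_yy = 0
Term by term:
  3·u_x = 3 A y - 6 B \sin{\left(2 x \right)}
  2·u_y = 2 A x
  u_yy = 0
So the left-hand side equals
  2 A x + 3 A y - 6 B \sin{\left(2 x \right)}
This must equal f(x, y) = 4 x + 6 y + 18 \sin{\left(2 x \right)} identically.
Matching coefficients of the independent functions:
  [x]:  2 A = 4
  [y]:  3 A = 6
  [\sin{\left(2 x \right)}]:  - 6 B = 18
Solving: A = 2, B = -3.
Check against the point condition:
  u(0, 0) = -3  ⟹  B = -3  ✓
Hence u(x, y) = 2 x y - 3 \cos{\left(2 x \right)}.

Answer: u(x, y) = 2 x y - 3 \cos{\left(2 x \right)}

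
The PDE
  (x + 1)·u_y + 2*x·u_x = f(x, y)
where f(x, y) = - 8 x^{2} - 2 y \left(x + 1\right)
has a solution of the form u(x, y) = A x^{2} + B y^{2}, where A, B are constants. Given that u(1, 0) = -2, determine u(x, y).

Substitute the ansatz u = A x^{2} + B y^{2} into the left-hand side.
Derivatives of the ansatz:
  u_y = 2 B y
  u_x = 2 A x
Term by term:
  (x + 1)·u_y = 2 B x y + 2 B y
  2*x·u_x = 4 A x^{2}
So the left-hand side equals
  4 A x^{2} + 2 B x y + 2 B y
This must equal f(x, y) = - 8 x^{2} - 2 y \left(x + 1\right) identically.
Matching coefficients of the independent functions:
  [x^{2}]:  4 A = -8
  [y, x y]:  2 B = -2
Solving: A = -2, B = -1.
Check against the point condition:
  u(1, 0) = -2  ⟹  A = -2  ✓
Hence u(x, y) = - 2 x^{2} - y^{2}.

Answer: u(x, y) = - 2 x^{2} - y^{2}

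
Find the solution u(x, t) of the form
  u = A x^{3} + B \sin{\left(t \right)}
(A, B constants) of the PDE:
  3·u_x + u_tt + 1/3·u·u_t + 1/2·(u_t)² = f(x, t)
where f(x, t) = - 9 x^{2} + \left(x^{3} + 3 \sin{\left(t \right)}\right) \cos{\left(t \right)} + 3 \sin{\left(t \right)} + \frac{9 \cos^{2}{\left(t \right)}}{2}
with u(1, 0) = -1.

Substitute the ansatz u = A x^{3} + B \sin{\left(t \right)} into the left-hand side.
Derivatives of the ansatz:
  u_x = 3 A x^{2}
  u_tt = - B \sin{\left(t \right)}
  u_t = B \cos{\left(t \right)}
Term by term:
  3·u_x = 9 A x^{2}
  u_tt = - B \sin{\left(t \right)}
  1/3·u·u_t = \frac{A B x^{3} \cos{\left(t \right)}}{3} + \frac{B^{2} \sin{\left(t \right)} \cos{\left(t \right)}}{3}
  1/2·(u_t)² = \frac{B^{2} \cos^{2}{\left(t \right)}}{2}
So the left-hand side equals
  \frac{A B x^{3} \cos{\left(t \right)}}{3} + 9 A x^{2} + \frac{B^{2} \sin{\left(t \right)} \cos{\left(t \right)}}{3} + \frac{B^{2} \cos^{2}{\left(t \right)}}{2} - B \sin{\left(t \right)}
This must equal f(x, t) identically; expanded, f = x^{3} \cos{\left(t \right)} - 9 x^{2} + 3 \sin{\left(t \right)} \cos{\left(t \right)} + 3 \sin{\left(t \right)} + \frac{9 \cos^{2}{\left(t \right)}}{2}.
Matching coefficients of the independent functions:
  [x^{2}]:  9 A = -9
  [x^{3} \cos{\left(t \right)}]:  \frac{A B}{3} = 1
  [\sin{\left(t \right)} \cos{\left(t \right)}]:  \frac{B^{2}}{3} = 3
  [\sin{\left(t \right)}]:  - B = 3
  [\cos^{2}{\left(t \right)}]:  \frac{B^{2}}{2} = \frac{9}{2}
Solving: A = -1, B = -3.
Check against the point condition:
  u(1, 0) = -1  ⟹  A = -1  ✓
Hence u(x, t) = - x^{3} - 3 \sin{\left(t \right)}.

Answer: u(x, t) = - x^{3} - 3 \sin{\left(t \right)}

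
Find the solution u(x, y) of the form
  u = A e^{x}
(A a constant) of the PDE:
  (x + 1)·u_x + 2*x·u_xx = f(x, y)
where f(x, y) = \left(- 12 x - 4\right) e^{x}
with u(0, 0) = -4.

Substitute the ansatz u = A e^{x} into the left-hand side.
Derivatives of the ansatz:
  u_x = A e^{x}
  u_xx = A e^{x}
Term by term:
  (x + 1)·u_x = A x e^{x} + A e^{x}
  2*x·u_xx = 2 A x e^{x}
So the left-hand side equals
  3 A x e^{x} + A e^{x}
This must equal f(x, y) identically; expanded, f = - 12 x e^{x} - 4 e^{x}.
Matching coefficients of the independent functions:
  [x e^{x}]:  3 A = -12
  [e^{x}]:  A = -4
Solving: A = -4.
Check against the point condition:
  u(0, 0) = -4  ⟹  A = -4  ✓
Hence u(x, y) = - 4 e^{x}.

Answer: u(x, y) = - 4 e^{x}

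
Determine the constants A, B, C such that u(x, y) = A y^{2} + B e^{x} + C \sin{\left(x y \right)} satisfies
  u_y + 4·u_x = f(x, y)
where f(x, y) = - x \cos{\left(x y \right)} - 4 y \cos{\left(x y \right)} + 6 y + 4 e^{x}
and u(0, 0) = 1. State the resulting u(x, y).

Answer: u(x, y) = 3 y^{2} + e^{x} - \sin{\left(x y \right)}

Derivation:
Substitute the ansatz u = A y^{2} + B e^{x} + C \sin{\left(x y \right)} into the left-hand side.
Derivatives of the ansatz:
  u_y = 2 A y + C x \cos{\left(x y \right)}
  u_x = B e^{x} + C y \cos{\left(x y \right)}
Term by term:
  u_y = 2 A y + C x \cos{\left(x y \right)}
  4·u_x = 4 B e^{x} + 4 C y \cos{\left(x y \right)}
So the left-hand side equals
  2 A y + 4 B e^{x} + C x \cos{\left(x y \right)} + 4 C y \cos{\left(x y \right)}
This must equal f(x, y) = - x \cos{\left(x y \right)} - 4 y \cos{\left(x y \right)} + 6 y + 4 e^{x} identically.
Matching coefficients of the independent functions:
  [y]:  2 A = 6
  [x \cos{\left(x y \right)}]:  C = -1
  [y \cos{\left(x y \right)}]:  4 C = -4
  [e^{x}]:  4 B = 4
Solving: A = 3, B = 1, C = -1.
Check against the point condition:
  u(0, 0) = 1  ⟹  B = 1  ✓
Hence u(x, y) = 3 y^{2} + e^{x} - \sin{\left(x y \right)}.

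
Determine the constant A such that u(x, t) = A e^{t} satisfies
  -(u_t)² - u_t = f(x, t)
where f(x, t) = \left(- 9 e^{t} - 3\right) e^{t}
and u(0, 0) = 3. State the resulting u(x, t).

Substitute the ansatz u = A e^{t} into the left-hand side.
Derivatives of the ansatz:
  u_t = A e^{t}
Term by term:
  -(u_t)² = - A^{2} e^{2 t}
  -u_t = - A e^{t}
So the left-hand side equals
  - A^{2} e^{2 t} - A e^{t}
This must equal f(x, t) = \left(- 9 e^{t} - 3\right) e^{t} identically.
Matching coefficients of the independent functions:
  [e^{t}]:  - A = -3
  [e^{2 t}]:  - A^{2} = -9
Solving: A = 3.
Check against the point condition:
  u(0, 0) = 3  ⟹  A = 3  ✓
Hence u(x, t) = 3 e^{t}.

Answer: u(x, t) = 3 e^{t}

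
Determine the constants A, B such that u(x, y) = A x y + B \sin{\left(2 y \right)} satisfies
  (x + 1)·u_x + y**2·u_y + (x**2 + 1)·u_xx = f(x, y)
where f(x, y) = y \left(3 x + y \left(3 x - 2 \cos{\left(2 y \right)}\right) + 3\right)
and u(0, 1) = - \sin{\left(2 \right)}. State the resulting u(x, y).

Substitute the ansatz u = A x y + B \sin{\left(2 y \right)} into the left-hand side.
Derivatives of the ansatz:
  u_x = A y
  u_y = A x + 2 B \cos{\left(2 y \right)}
  u_xx = 0
Term by term:
  (x + 1)·u_x = A x y + A y
  y**2·u_y = A x y^{2} + 2 B y^{2} \cos{\left(2 y \right)}
  (x**2 + 1)·u_xx = 0
So the left-hand side equals
  A x y^{2} + A x y + A y + 2 B y^{2} \cos{\left(2 y \right)}
This must equal f(x, y) identically; expanded, f = 3 x y^{2} + 3 x y - 2 y^{2} \cos{\left(2 y \right)} + 3 y.
Matching coefficients of the independent functions:
  [y, x y, x y^{2}]:  A = 3
  [y^{2} \cos{\left(2 y \right)}]:  2 B = -2
Solving: A = 3, B = -1.
Check against the point condition:
  u(0, 1) = - \sin{\left(2 \right)}  ⟹  B \sin{\left(2 \right)} = - \sin{\left(2 \right)}  ✓
Hence u(x, y) = 3 x y - \sin{\left(2 y \right)}.

Answer: u(x, y) = 3 x y - \sin{\left(2 y \right)}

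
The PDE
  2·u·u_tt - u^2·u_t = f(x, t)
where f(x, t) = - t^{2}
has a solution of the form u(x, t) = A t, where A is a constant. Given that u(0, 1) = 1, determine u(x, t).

Answer: u(x, t) = t

Derivation:
Substitute the ansatz u = A t into the left-hand side.
Derivatives of the ansatz:
  u_tt = 0
  u_t = A
Term by term:
  2·u·u_tt = 0
  -u^2·u_t = - A^{3} t^{2}
So the left-hand side equals
  - A^{3} t^{2}
This must equal f(x, t) = - t^{2} identically.
Matching coefficients of the independent functions:
  [t^{2}]:  - A^{3} = -1
Solving: A = 1.
Check against the point condition:
  u(0, 1) = 1  ⟹  A = 1  ✓
Hence u(x, t) = t.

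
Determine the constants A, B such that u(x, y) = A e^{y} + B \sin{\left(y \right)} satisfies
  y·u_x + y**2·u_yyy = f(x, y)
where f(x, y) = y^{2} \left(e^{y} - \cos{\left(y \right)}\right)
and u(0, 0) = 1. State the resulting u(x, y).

Substitute the ansatz u = A e^{y} + B \sin{\left(y \right)} into the left-hand side.
Derivatives of the ansatz:
  u_x = 0
  u_yyy = A e^{y} - B \cos{\left(y \right)}
Term by term:
  y·u_x = 0
  y**2·u_yyy = A y^{2} e^{y} - B y^{2} \cos{\left(y \right)}
So the left-hand side equals
  A y^{2} e^{y} - B y^{2} \cos{\left(y \right)}
This must equal f(x, y) identically; expanded, f = y^{2} e^{y} - y^{2} \cos{\left(y \right)}.
Matching coefficients of the independent functions:
  [y^{2} e^{y}]:  A = 1
  [y^{2} \cos{\left(y \right)}]:  - B = -1
Solving: A = 1, B = 1.
Check against the point condition:
  u(0, 0) = 1  ⟹  A = 1  ✓
Hence u(x, y) = e^{y} + \sin{\left(y \right)}.

Answer: u(x, y) = e^{y} + \sin{\left(y \right)}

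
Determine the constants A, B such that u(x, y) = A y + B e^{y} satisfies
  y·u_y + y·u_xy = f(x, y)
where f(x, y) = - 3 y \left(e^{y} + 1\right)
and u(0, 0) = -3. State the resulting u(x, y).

Substitute the ansatz u = A y + B e^{y} into the left-hand side.
Derivatives of the ansatz:
  u_y = A + B e^{y}
  u_xy = 0
Term by term:
  y·u_y = A y + B y e^{y}
  y·u_xy = 0
So the left-hand side equals
  A y + B y e^{y}
This must equal f(x, y) = - 3 y \left(e^{y} + 1\right) identically.
Matching coefficients of the independent functions:
  [y]:  A = -3
  [y e^{y}]:  B = -3
Solving: A = -3, B = -3.
Check against the point condition:
  u(0, 0) = -3  ⟹  B = -3  ✓
Hence u(x, y) = - 3 y - 3 e^{y}.

Answer: u(x, y) = - 3 y - 3 e^{y}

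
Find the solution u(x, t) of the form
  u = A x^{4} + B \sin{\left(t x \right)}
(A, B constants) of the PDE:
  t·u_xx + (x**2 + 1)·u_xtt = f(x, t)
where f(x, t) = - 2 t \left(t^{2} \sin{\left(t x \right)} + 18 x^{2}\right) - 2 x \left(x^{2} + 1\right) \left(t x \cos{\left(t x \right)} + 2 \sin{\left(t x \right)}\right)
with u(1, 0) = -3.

Substitute the ansatz u = A x^{4} + B \sin{\left(t x \right)} into the left-hand side.
Derivatives of the ansatz:
  u_xx = 12 A x^{2} - B t^{2} \sin{\left(t x \right)}
  u_xtt = - B t x^{2} \cos{\left(t x \right)} - 2 B x \sin{\left(t x \right)}
Term by term:
  t·u_xx = 12 A t x^{2} - B t^{3} \sin{\left(t x \right)}
  (x**2 + 1)·u_xtt = - B t x^{4} \cos{\left(t x \right)} - B t x^{2} \cos{\left(t x \right)} - 2 B x^{3} \sin{\left(t x \right)} - 2 B x \sin{\left(t x \right)}
So the left-hand side equals
  12 A t x^{2} - B t^{3} \sin{\left(t x \right)} - B t x^{4} \cos{\left(t x \right)} - B t x^{2} \cos{\left(t x \right)} - 2 B x^{3} \sin{\left(t x \right)} - 2 B x \sin{\left(t x \right)}
This must equal f(x, t) identically; expanded, f = - 2 t^{3} \sin{\left(t x \right)} - 2 t x^{4} \cos{\left(t x \right)} - 2 t x^{2} \cos{\left(t x \right)} - 36 t x^{2} - 4 x^{3} \sin{\left(t x \right)} - 4 x \sin{\left(t x \right)}.
Matching coefficients of the independent functions:
  [t x^{2}]:  12 A = -36
  [t^{3} \sin{\left(t x \right)}, t x^{2} \cos{\left(t x \right)}, t x^{4} \cos{\left(t x \right)}]:  - B = -2
  [x \sin{\left(t x \right)}, x^{3} \sin{\left(t x \right)}]:  - 2 B = -4
Solving: A = -3, B = 2.
Check against the point condition:
  u(1, 0) = -3  ⟹  A = -3  ✓
Hence u(x, t) = - 3 x^{4} + 2 \sin{\left(t x \right)}.

Answer: u(x, t) = - 3 x^{4} + 2 \sin{\left(t x \right)}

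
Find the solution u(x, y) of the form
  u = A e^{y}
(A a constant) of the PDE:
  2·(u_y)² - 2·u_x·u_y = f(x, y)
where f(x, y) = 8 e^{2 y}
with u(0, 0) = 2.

Substitute the ansatz u = A e^{y} into the left-hand side.
Derivatives of the ansatz:
  u_y = A e^{y}
  u_x = 0
Term by term:
  2·(u_y)² = 2 A^{2} e^{2 y}
  -2·u_x·u_y = 0
So the left-hand side equals
  2 A^{2} e^{2 y}
This must equal f(x, y) = 8 e^{2 y} identically.
Matching coefficients of the independent functions:
  [e^{2 y}]:  2 A^{2} = 8
These equations allow (A) = (-2) or (2).
Impose the point condition(s):
  u(0, 0) = 2  ⟹  A = 2
Only A = 2 satisfies everything.
Hence u(x, y) = 2 e^{y}.

Answer: u(x, y) = 2 e^{y}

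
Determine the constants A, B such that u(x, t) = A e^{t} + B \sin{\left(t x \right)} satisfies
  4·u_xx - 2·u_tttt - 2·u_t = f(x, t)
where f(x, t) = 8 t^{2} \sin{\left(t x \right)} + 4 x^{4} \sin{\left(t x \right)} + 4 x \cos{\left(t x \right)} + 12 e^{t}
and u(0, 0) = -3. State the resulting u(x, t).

Answer: u(x, t) = - 3 e^{t} - 2 \sin{\left(t x \right)}

Derivation:
Substitute the ansatz u = A e^{t} + B \sin{\left(t x \right)} into the left-hand side.
Derivatives of the ansatz:
  u_xx = - B t^{2} \sin{\left(t x \right)}
  u_tttt = A e^{t} + B x^{4} \sin{\left(t x \right)}
  u_t = A e^{t} + B x \cos{\left(t x \right)}
Term by term:
  4·u_xx = - 4 B t^{2} \sin{\left(t x \right)}
  -2·u_tttt = - 2 A e^{t} - 2 B x^{4} \sin{\left(t x \right)}
  -2·u_t = - 2 A e^{t} - 2 B x \cos{\left(t x \right)}
So the left-hand side equals
  - 4 A e^{t} - 4 B t^{2} \sin{\left(t x \right)} - 2 B x^{4} \sin{\left(t x \right)} - 2 B x \cos{\left(t x \right)}
This must equal f(x, t) = 8 t^{2} \sin{\left(t x \right)} + 4 x^{4} \sin{\left(t x \right)} + 4 x \cos{\left(t x \right)} + 12 e^{t} identically.
Matching coefficients of the independent functions:
  [t^{2} \sin{\left(t x \right)}]:  - 4 B = 8
  [x \cos{\left(t x \right)}, x^{4} \sin{\left(t x \right)}]:  - 2 B = 4
  [e^{t}]:  - 4 A = 12
Solving: A = -3, B = -2.
Check against the point condition:
  u(0, 0) = -3  ⟹  A = -3  ✓
Hence u(x, t) = - 3 e^{t} - 2 \sin{\left(t x \right)}.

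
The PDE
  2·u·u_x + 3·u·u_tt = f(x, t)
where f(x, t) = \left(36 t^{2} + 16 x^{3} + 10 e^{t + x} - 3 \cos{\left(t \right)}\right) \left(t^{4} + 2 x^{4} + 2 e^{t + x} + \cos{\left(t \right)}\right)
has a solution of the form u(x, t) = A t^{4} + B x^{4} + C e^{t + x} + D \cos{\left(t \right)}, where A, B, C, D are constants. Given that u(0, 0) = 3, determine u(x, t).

Substitute the ansatz u = A t^{4} + B x^{4} + C e^{t + x} + D \cos{\left(t \right)} into the left-hand side.
Derivatives of the ansatz:
  u_x = 4 B x^{3} + C e^{t} e^{x}
  u_tt = 12 A t^{2} + C e^{t} e^{x} - D \cos{\left(t \right)}
Term by term:
  2·u·u_x = 8 A B t^{4} x^{3} + 2 A C t^{4} e^{t} e^{x} + 8 B^{2} x^{7} + 2 B C x^{4} e^{t} e^{x} + 8 B C x^{3} e^{t} e^{x} + 8 B D x^{3} \cos{\left(t \right)} + 2 C^{2} e^{2 t} e^{2 x} + 2 C D e^{t} e^{x} \cos{\left(t \right)}
  3·u·u_tt = 36 A^{2} t^{6} + 36 A B t^{2} x^{4} + 3 A C t^{4} e^{t} e^{x} + 36 A C t^{2} e^{t} e^{x} - 3 A D t^{4} \cos{\left(t \right)} + 36 A D t^{2} \cos{\left(t \right)} + 3 B C x^{4} e^{t} e^{x} - 3 B D x^{4} \cos{\left(t \right)} + 3 C^{2} e^{2 t} e^{2 x} - 3 D^{2} \cos^{2}{\left(t \right)}
So the left-hand side equals
  36 A^{2} t^{6} + 8 A B t^{4} x^{3} + 36 A B t^{2} x^{4} + 5 A C t^{4} e^{t} e^{x} + 36 A C t^{2} e^{t} e^{x} - 3 A D t^{4} \cos{\left(t \right)} + 36 A D t^{2} \cos{\left(t \right)} + 8 B^{2} x^{7} + 5 B C x^{4} e^{t} e^{x} + 8 B C x^{3} e^{t} e^{x} - 3 B D x^{4} \cos{\left(t \right)} + 8 B D x^{3} \cos{\left(t \right)} + 5 C^{2} e^{2 t} e^{2 x} + 2 C D e^{t} e^{x} \cos{\left(t \right)} - 3 D^{2} \cos^{2}{\left(t \right)}
This must equal f(x, t) identically; expanded, f = 36 t^{6} + 16 t^{4} x^{3} + 10 t^{4} e^{t} e^{x} - 3 t^{4} \cos{\left(t \right)} + 72 t^{2} x^{4} + 72 t^{2} e^{t} e^{x} + 36 t^{2} \cos{\left(t \right)} + 32 x^{7} + 20 x^{4} e^{t} e^{x} - 6 x^{4} \cos{\left(t \right)} + 32 x^{3} e^{t} e^{x} + 16 x^{3} \cos{\left(t \right)} + 20 e^{2 t} e^{2 x} + 4 e^{t} e^{x} \cos{\left(t \right)} - 3 \cos^{2}{\left(t \right)}.
Matching coefficients of the independent functions:
(each divided by its leading coefficient; functions giving the same equation are listed together)
  [t^{6}]:  A^{2} - 1 = 0
  [x^{7}]:  B^{2} - 4 = 0
  [t^{2} x^{4}, t^{4} x^{3}]:  A B - 2 = 0
  [t^{2} \cos{\left(t \right)}, t^{4} \cos{\left(t \right)}]:  A D - 1 = 0
  [x^{3} \cos{\left(t \right)}, x^{4} \cos{\left(t \right)}]:  B D - 2 = 0
  [e^{2 t} e^{2 x}]:  C^{2} - 4 = 0
  [t^{2} e^{t} e^{x}, t^{4} e^{t} e^{x}]:  A C - 2 = 0
  [x^{3} e^{t} e^{x}, x^{4} e^{t} e^{x}]:  B C - 4 = 0
  [e^{t} e^{x} \cos{\left(t \right)}]:  C D - 2 = 0
  [\cos^{2}{\left(t \right)}]:  D^{2} - 1 = 0
These equations allow (A, B, C, D) = (-1, -2, -2, -1) or (1, 2, 2, 1).
Impose the point condition(s):
  u(0, 0) = 3  ⟹  C + D = 3
Only A = 1, B = 2, C = 2, D = 1 satisfies everything.
Hence u(x, t) = t^{4} + 2 x^{4} + 2 e^{t + x} + \cos{\left(t \right)}.

Answer: u(x, t) = t^{4} + 2 x^{4} + 2 e^{t + x} + \cos{\left(t \right)}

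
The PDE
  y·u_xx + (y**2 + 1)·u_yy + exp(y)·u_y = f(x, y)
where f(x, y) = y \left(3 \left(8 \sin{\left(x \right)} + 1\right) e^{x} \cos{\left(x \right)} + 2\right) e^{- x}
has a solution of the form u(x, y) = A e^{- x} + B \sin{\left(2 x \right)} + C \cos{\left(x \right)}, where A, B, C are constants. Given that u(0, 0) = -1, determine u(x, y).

Substitute the ansatz u = A e^{- x} + B \sin{\left(2 x \right)} + C \cos{\left(x \right)} into the left-hand side.
Derivatives of the ansatz:
  u_xx = A e^{- x} - 4 B \sin{\left(2 x \right)} - C \cos{\left(x \right)}
  u_yy = 0
  u_y = 0
Term by term:
  y·u_xx = A y e^{- x} - 4 B y \sin{\left(2 x \right)} - C y \cos{\left(x \right)}
  (y**2 + 1)·u_yy = 0
  exp(y)·u_y = 0
So the left-hand side equals
  A y e^{- x} - 4 B y \sin{\left(2 x \right)} - C y \cos{\left(x \right)}
This must equal f(x, y) identically; expanded, f = 12 y \sin{\left(2 x \right)} + 3 y \cos{\left(x \right)} + 2 y e^{- x}.
Matching coefficients of the independent functions:
  [y e^{- x}]:  A = 2
  [y \sin{\left(2 x \right)}]:  - 4 B = 12
  [y \cos{\left(x \right)}]:  - C = 3
Solving: A = 2, B = -3, C = -3.
Check against the point condition:
  u(0, 0) = -1  ⟹  A + C = -1  ✓
Hence u(x, y) = - 3 \sin{\left(2 x \right)} - 3 \cos{\left(x \right)} + 2 e^{- x}.

Answer: u(x, y) = - 3 \sin{\left(2 x \right)} - 3 \cos{\left(x \right)} + 2 e^{- x}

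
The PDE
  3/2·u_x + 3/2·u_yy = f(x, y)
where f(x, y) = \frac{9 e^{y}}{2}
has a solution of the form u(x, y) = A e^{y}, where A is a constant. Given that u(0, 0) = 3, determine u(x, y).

Answer: u(x, y) = 3 e^{y}

Derivation:
Substitute the ansatz u = A e^{y} into the left-hand side.
Derivatives of the ansatz:
  u_x = 0
  u_yy = A e^{y}
Term by term:
  3/2·u_x = 0
  3/2·u_yy = \frac{3 A e^{y}}{2}
So the left-hand side equals
  \frac{3 A e^{y}}{2}
This must equal f(x, y) = \frac{9 e^{y}}{2} identically.
Matching coefficients of the independent functions:
  [e^{y}]:  \frac{3 A}{2} = \frac{9}{2}
Solving: A = 3.
Check against the point condition:
  u(0, 0) = 3  ⟹  A = 3  ✓
Hence u(x, y) = 3 e^{y}.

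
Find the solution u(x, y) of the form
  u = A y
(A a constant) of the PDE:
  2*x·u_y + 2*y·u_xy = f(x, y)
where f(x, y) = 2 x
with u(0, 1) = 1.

Substitute the ansatz u = A y into the left-hand side.
Derivatives of the ansatz:
  u_y = A
  u_xy = 0
Term by term:
  2*x·u_y = 2 A x
  2*y·u_xy = 0
So the left-hand side equals
  2 A x
This must equal f(x, y) = 2 x identically.
Matching coefficients of the independent functions:
  [x]:  2 A = 2
Solving: A = 1.
Check against the point condition:
  u(0, 1) = 1  ⟹  A = 1  ✓
Hence u(x, y) = y.

Answer: u(x, y) = y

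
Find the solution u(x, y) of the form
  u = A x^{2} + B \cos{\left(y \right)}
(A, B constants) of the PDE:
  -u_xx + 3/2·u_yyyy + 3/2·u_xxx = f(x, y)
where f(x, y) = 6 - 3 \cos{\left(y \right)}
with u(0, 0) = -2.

Substitute the ansatz u = A x^{2} + B \cos{\left(y \right)} into the left-hand side.
Derivatives of the ansatz:
  u_xx = 2 A
  u_yyyy = B \cos{\left(y \right)}
  u_xxx = 0
Term by term:
  -u_xx = - 2 A
  3/2·u_yyyy = \frac{3 B \cos{\left(y \right)}}{2}
  3/2·u_xxx = 0
So the left-hand side equals
  - 2 A + \frac{3 B \cos{\left(y \right)}}{2}
This must equal f(x, y) = 6 - 3 \cos{\left(y \right)} identically.
Matching coefficients of the independent functions:
  [constant term]:  - 2 A = 6
  [\cos{\left(y \right)}]:  \frac{3 B}{2} = -3
Solving: A = -3, B = -2.
Check against the point condition:
  u(0, 0) = -2  ⟹  B = -2  ✓
Hence u(x, y) = - 3 x^{2} - 2 \cos{\left(y \right)}.

Answer: u(x, y) = - 3 x^{2} - 2 \cos{\left(y \right)}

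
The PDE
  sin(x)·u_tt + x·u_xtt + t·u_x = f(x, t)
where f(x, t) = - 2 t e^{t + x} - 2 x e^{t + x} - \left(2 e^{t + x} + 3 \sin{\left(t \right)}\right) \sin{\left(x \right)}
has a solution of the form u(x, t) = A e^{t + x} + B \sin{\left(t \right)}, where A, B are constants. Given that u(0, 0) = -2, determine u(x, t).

Substitute the ansatz u = A e^{t + x} + B \sin{\left(t \right)} into the left-hand side.
Derivatives of the ansatz:
  u_tt = A e^{t} e^{x} - B \sin{\left(t \right)}
  u_xtt = A e^{t} e^{x}
  u_x = A e^{t} e^{x}
Term by term:
  sin(x)·u_tt = A e^{t} e^{x} \sin{\left(x \right)} - B \sin{\left(t \right)} \sin{\left(x \right)}
  x·u_xtt = A x e^{t} e^{x}
  t·u_x = A t e^{t} e^{x}
So the left-hand side equals
  A t e^{t} e^{x} + A x e^{t} e^{x} + A e^{t} e^{x} \sin{\left(x \right)} - B \sin{\left(t \right)} \sin{\left(x \right)}
This must equal f(x, t) identically; expanded, f = - 2 t e^{t} e^{x} - 2 x e^{t} e^{x} - 2 e^{t} e^{x} \sin{\left(x \right)} - 3 \sin{\left(t \right)} \sin{\left(x \right)}.
Matching coefficients of the independent functions:
  [\sin{\left(t \right)} \sin{\left(x \right)}]:  - B = -3
  [t e^{t} e^{x}, x e^{t} e^{x}, e^{t} e^{x} \sin{\left(x \right)}]:  A = -2
Solving: A = -2, B = 3.
Check against the point condition:
  u(0, 0) = -2  ⟹  A = -2  ✓
Hence u(x, t) = - 2 e^{t + x} + 3 \sin{\left(t \right)}.

Answer: u(x, t) = - 2 e^{t + x} + 3 \sin{\left(t \right)}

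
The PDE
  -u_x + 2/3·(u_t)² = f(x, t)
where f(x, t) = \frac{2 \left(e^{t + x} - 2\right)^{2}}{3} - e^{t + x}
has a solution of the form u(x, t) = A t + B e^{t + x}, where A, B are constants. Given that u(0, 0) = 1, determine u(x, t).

Substitute the ansatz u = A t + B e^{t + x} into the left-hand side.
Derivatives of the ansatz:
  u_x = B e^{t} e^{x}
  u_t = A + B e^{t} e^{x}
Term by term:
  -u_x = - B e^{t} e^{x}
  2/3·(u_t)² = \frac{2 A^{2}}{3} + \frac{4 A B e^{t} e^{x}}{3} + \frac{2 B^{2} e^{2 t} e^{2 x}}{3}
So the left-hand side equals
  \frac{2 A^{2}}{3} + \frac{4 A B e^{t} e^{x}}{3} + \frac{2 B^{2} e^{2 t} e^{2 x}}{3} - B e^{t} e^{x}
This must equal f(x, t) identically; expanded, f = \frac{2 e^{2 t} e^{2 x}}{3} - \frac{11 e^{t} e^{x}}{3} + \frac{8}{3}.
Matching coefficients of the independent functions:
  [constant term]:  \frac{2 A^{2}}{3} = \frac{8}{3}
  [e^{t} e^{x}]:  \frac{4 A B}{3} - B = - \frac{11}{3}
  [e^{2 t} e^{2 x}]:  \frac{2 B^{2}}{3} = \frac{2}{3}
Solving: A = -2, B = 1.
Check against the point condition:
  u(0, 0) = 1  ⟹  B = 1  ✓
Hence u(x, t) = - 2 t + e^{t + x}.

Answer: u(x, t) = - 2 t + e^{t + x}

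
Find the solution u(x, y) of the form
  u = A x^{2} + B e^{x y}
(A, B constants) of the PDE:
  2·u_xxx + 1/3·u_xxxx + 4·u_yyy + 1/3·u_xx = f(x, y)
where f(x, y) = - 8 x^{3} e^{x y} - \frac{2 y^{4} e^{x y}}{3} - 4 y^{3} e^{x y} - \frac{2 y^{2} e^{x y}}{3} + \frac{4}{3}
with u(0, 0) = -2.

Answer: u(x, y) = 2 x^{2} - 2 e^{x y}

Derivation:
Substitute the ansatz u = A x^{2} + B e^{x y} into the left-hand side.
Derivatives of the ansatz:
  u_xxx = B y^{3} e^{x y}
  u_xxxx = B y^{4} e^{x y}
  u_yyy = B x^{3} e^{x y}
  u_xx = 2 A + B y^{2} e^{x y}
Term by term:
  2·u_xxx = 2 B y^{3} e^{x y}
  1/3·u_xxxx = \frac{B y^{4} e^{x y}}{3}
  4·u_yyy = 4 B x^{3} e^{x y}
  1/3·u_xx = \frac{2 A}{3} + \frac{B y^{2} e^{x y}}{3}
So the left-hand side equals
  \frac{2 A}{3} + 4 B x^{3} e^{x y} + \frac{B y^{4} e^{x y}}{3} + 2 B y^{3} e^{x y} + \frac{B y^{2} e^{x y}}{3}
This must equal f(x, y) = - 8 x^{3} e^{x y} - \frac{2 y^{4} e^{x y}}{3} - 4 y^{3} e^{x y} - \frac{2 y^{2} e^{x y}}{3} + \frac{4}{3} identically.
Matching coefficients of the independent functions:
  [constant term]:  \frac{2 A}{3} = \frac{4}{3}
  [x^{3} e^{x y}]:  4 B = -8
  [y^{2} e^{x y}, y^{4} e^{x y}]:  \frac{B}{3} = - \frac{2}{3}
  [y^{3} e^{x y}]:  2 B = -4
Solving: A = 2, B = -2.
Check against the point condition:
  u(0, 0) = -2  ⟹  B = -2  ✓
Hence u(x, y) = 2 x^{2} - 2 e^{x y}.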